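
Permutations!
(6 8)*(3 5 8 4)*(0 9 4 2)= (0 9 4 3 5 8 6 2)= [9, 1, 0, 5, 3, 8, 2, 7, 6, 4]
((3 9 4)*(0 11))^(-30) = (11)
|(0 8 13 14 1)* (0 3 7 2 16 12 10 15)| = 12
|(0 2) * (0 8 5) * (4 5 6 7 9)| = 8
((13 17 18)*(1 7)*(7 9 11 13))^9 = (1 11 17 7 9 13 18)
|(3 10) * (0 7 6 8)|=|(0 7 6 8)(3 10)|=4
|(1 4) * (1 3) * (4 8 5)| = |(1 8 5 4 3)| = 5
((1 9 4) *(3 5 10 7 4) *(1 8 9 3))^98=((1 3 5 10 7 4 8 9))^98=(1 5 7 8)(3 10 4 9)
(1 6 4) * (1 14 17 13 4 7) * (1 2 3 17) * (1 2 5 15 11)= (1 6 7 5 15 11)(2 3 17 13 4 14)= [0, 6, 3, 17, 14, 15, 7, 5, 8, 9, 10, 1, 12, 4, 2, 11, 16, 13]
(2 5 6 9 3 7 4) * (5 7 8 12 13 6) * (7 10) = [0, 1, 10, 8, 2, 5, 9, 4, 12, 3, 7, 11, 13, 6] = (2 10 7 4)(3 8 12 13 6 9)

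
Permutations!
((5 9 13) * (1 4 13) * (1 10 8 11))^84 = (1 9)(4 10)(5 11)(8 13) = ((1 4 13 5 9 10 8 11))^84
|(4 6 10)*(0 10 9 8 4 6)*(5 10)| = 7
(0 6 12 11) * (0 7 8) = [6, 1, 2, 3, 4, 5, 12, 8, 0, 9, 10, 7, 11] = (0 6 12 11 7 8)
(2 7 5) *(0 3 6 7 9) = (0 3 6 7 5 2 9) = [3, 1, 9, 6, 4, 2, 7, 5, 8, 0]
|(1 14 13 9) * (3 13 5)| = 6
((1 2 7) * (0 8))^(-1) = ((0 8)(1 2 7))^(-1) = (0 8)(1 7 2)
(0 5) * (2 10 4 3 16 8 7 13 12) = (0 5)(2 10 4 3 16 8 7 13 12) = [5, 1, 10, 16, 3, 0, 6, 13, 7, 9, 4, 11, 2, 12, 14, 15, 8]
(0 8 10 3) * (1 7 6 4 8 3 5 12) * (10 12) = (0 3)(1 7 6 4 8 12)(5 10) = [3, 7, 2, 0, 8, 10, 4, 6, 12, 9, 5, 11, 1]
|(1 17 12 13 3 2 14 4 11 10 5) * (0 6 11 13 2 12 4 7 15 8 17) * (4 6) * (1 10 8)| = 20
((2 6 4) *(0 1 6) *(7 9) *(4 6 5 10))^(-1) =((0 1 5 10 4 2)(7 9))^(-1) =(0 2 4 10 5 1)(7 9)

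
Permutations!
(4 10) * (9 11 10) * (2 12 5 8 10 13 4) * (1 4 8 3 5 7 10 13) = [0, 4, 12, 5, 9, 3, 6, 10, 13, 11, 2, 1, 7, 8] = (1 4 9 11)(2 12 7 10)(3 5)(8 13)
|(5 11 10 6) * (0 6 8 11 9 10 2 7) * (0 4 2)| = |(0 6 5 9 10 8 11)(2 7 4)| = 21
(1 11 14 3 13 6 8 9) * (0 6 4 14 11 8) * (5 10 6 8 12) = (0 8 9 1 12 5 10 6)(3 13 4 14) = [8, 12, 2, 13, 14, 10, 0, 7, 9, 1, 6, 11, 5, 4, 3]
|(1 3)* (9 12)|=|(1 3)(9 12)|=2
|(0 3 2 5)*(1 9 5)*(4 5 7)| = 8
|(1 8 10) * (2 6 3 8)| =6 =|(1 2 6 3 8 10)|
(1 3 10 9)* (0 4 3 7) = (0 4 3 10 9 1 7) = [4, 7, 2, 10, 3, 5, 6, 0, 8, 1, 9]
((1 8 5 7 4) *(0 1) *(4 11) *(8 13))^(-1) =(0 4 11 7 5 8 13 1)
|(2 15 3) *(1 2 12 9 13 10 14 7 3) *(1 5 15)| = |(1 2)(3 12 9 13 10 14 7)(5 15)| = 14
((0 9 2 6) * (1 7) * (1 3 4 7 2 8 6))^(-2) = ((0 9 8 6)(1 2)(3 4 7))^(-2) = (0 8)(3 4 7)(6 9)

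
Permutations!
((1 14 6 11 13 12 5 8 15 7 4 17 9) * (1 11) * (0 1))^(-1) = ((0 1 14 6)(4 17 9 11 13 12 5 8 15 7))^(-1) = (0 6 14 1)(4 7 15 8 5 12 13 11 9 17)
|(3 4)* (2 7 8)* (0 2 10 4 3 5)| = 7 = |(0 2 7 8 10 4 5)|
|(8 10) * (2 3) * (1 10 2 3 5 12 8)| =|(1 10)(2 5 12 8)| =4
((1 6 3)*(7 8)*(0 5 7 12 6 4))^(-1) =(0 4 1 3 6 12 8 7 5)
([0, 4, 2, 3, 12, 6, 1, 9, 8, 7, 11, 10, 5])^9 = [0, 6, 2, 3, 1, 12, 5, 9, 8, 7, 11, 10, 4]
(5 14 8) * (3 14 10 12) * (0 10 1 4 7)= [10, 4, 2, 14, 7, 1, 6, 0, 5, 9, 12, 11, 3, 13, 8]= (0 10 12 3 14 8 5 1 4 7)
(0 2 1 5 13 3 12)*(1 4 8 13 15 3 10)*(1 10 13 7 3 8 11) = [2, 5, 4, 12, 11, 15, 6, 3, 7, 9, 10, 1, 0, 13, 14, 8] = (0 2 4 11 1 5 15 8 7 3 12)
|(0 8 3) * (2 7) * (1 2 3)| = |(0 8 1 2 7 3)| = 6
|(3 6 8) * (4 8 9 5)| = 6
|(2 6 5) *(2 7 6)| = 3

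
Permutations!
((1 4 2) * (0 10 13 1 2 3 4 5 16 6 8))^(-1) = (0 8 6 16 5 1 13 10)(3 4)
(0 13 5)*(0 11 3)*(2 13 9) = [9, 1, 13, 0, 4, 11, 6, 7, 8, 2, 10, 3, 12, 5] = (0 9 2 13 5 11 3)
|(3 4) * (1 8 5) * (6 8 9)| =10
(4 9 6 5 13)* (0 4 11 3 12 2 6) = (0 4 9)(2 6 5 13 11 3 12) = [4, 1, 6, 12, 9, 13, 5, 7, 8, 0, 10, 3, 2, 11]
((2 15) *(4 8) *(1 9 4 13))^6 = (15)(1 9 4 8 13) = ((1 9 4 8 13)(2 15))^6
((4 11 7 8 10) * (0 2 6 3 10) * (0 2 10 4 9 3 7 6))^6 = ((0 10 9 3 4 11 6 7 8 2))^6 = (0 6 9 8 4)(2 11 10 7 3)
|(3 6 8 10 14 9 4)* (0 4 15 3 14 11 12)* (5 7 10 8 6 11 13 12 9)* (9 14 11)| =|(0 4 11 14 5 7 10 13 12)(3 9 15)| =9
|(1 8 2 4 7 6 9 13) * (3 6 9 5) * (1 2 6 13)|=|(1 8 6 5 3 13 2 4 7 9)|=10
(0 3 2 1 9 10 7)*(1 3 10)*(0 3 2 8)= [10, 9, 2, 8, 4, 5, 6, 3, 0, 1, 7]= (0 10 7 3 8)(1 9)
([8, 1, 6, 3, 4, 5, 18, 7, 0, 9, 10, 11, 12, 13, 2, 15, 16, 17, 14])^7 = (0 8)(2 14 18 6)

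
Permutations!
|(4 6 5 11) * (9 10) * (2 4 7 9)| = |(2 4 6 5 11 7 9 10)| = 8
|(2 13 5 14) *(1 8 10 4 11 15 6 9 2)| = 12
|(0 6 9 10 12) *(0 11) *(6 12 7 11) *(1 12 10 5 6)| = 12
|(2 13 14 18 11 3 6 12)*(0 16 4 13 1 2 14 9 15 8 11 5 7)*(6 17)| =16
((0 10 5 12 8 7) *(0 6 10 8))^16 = ((0 8 7 6 10 5 12))^16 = (0 7 10 12 8 6 5)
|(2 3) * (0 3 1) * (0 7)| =5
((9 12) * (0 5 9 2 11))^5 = (0 11 2 12 9 5) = ((0 5 9 12 2 11))^5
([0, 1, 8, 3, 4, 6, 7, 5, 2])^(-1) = (2 8)(5 7 6)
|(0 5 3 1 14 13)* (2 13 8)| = 8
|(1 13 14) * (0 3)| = |(0 3)(1 13 14)| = 6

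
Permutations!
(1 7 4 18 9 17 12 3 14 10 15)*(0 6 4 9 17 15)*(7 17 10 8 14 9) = [6, 17, 2, 9, 18, 5, 4, 7, 14, 15, 0, 11, 3, 13, 8, 1, 16, 12, 10] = (0 6 4 18 10)(1 17 12 3 9 15)(8 14)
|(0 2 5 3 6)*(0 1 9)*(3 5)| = |(0 2 3 6 1 9)| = 6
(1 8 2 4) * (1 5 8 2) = [0, 2, 4, 3, 5, 8, 6, 7, 1] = (1 2 4 5 8)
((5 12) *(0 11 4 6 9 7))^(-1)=(0 7 9 6 4 11)(5 12)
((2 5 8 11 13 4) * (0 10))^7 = (0 10)(2 5 8 11 13 4) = ((0 10)(2 5 8 11 13 4))^7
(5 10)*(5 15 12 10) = (10 15 12) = [0, 1, 2, 3, 4, 5, 6, 7, 8, 9, 15, 11, 10, 13, 14, 12]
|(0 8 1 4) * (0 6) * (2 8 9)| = 7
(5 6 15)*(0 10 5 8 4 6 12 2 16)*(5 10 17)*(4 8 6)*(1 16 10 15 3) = (0 17 5 12 2 10 15 6 3 1 16) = [17, 16, 10, 1, 4, 12, 3, 7, 8, 9, 15, 11, 2, 13, 14, 6, 0, 5]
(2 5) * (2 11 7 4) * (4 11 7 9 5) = [0, 1, 4, 3, 2, 7, 6, 11, 8, 5, 10, 9] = (2 4)(5 7 11 9)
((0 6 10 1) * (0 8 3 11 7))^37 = (0 3 10 7 8 6 11 1)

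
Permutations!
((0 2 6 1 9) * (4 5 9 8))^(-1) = ((0 2 6 1 8 4 5 9))^(-1) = (0 9 5 4 8 1 6 2)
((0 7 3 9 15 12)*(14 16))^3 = ((0 7 3 9 15 12)(14 16))^3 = (0 9)(3 12)(7 15)(14 16)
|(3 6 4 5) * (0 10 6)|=|(0 10 6 4 5 3)|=6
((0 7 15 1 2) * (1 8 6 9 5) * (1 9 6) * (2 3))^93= (0 15 1 2 7 8 3)(5 9)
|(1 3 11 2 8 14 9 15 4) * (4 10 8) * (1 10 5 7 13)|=|(1 3 11 2 4 10 8 14 9 15 5 7 13)|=13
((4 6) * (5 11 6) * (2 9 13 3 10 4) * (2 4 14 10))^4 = ((2 9 13 3)(4 5 11 6)(10 14))^4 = (14)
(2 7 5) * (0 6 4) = (0 6 4)(2 7 5) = [6, 1, 7, 3, 0, 2, 4, 5]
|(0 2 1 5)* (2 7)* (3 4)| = 10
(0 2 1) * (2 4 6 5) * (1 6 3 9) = (0 4 3 9 1)(2 6 5) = [4, 0, 6, 9, 3, 2, 5, 7, 8, 1]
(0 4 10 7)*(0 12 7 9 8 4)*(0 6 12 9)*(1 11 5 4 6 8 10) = [8, 11, 2, 3, 1, 4, 12, 9, 6, 10, 0, 5, 7] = (0 8 6 12 7 9 10)(1 11 5 4)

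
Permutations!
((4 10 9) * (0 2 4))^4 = (0 9 10 4 2) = ((0 2 4 10 9))^4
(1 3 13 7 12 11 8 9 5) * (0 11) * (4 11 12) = [12, 3, 2, 13, 11, 1, 6, 4, 9, 5, 10, 8, 0, 7] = (0 12)(1 3 13 7 4 11 8 9 5)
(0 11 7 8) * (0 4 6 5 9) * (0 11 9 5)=(0 9 11 7 8 4 6)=[9, 1, 2, 3, 6, 5, 0, 8, 4, 11, 10, 7]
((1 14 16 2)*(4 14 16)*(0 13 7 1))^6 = ((0 13 7 1 16 2)(4 14))^6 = (16)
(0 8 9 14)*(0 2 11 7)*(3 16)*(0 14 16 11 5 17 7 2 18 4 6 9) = (0 8)(2 5 17 7 14 18 4 6 9 16 3 11) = [8, 1, 5, 11, 6, 17, 9, 14, 0, 16, 10, 2, 12, 13, 18, 15, 3, 7, 4]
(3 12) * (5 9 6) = (3 12)(5 9 6) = [0, 1, 2, 12, 4, 9, 5, 7, 8, 6, 10, 11, 3]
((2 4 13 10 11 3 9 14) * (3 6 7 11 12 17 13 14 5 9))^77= ((2 4 14)(5 9)(6 7 11)(10 12 17 13))^77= (2 14 4)(5 9)(6 11 7)(10 12 17 13)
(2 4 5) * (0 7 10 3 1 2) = (0 7 10 3 1 2 4 5) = [7, 2, 4, 1, 5, 0, 6, 10, 8, 9, 3]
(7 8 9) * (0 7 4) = (0 7 8 9 4) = [7, 1, 2, 3, 0, 5, 6, 8, 9, 4]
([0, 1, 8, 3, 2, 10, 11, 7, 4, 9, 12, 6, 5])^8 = (2 4 8)(5 12 10)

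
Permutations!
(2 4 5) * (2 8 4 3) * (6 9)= [0, 1, 3, 2, 5, 8, 9, 7, 4, 6]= (2 3)(4 5 8)(6 9)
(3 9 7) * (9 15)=[0, 1, 2, 15, 4, 5, 6, 3, 8, 7, 10, 11, 12, 13, 14, 9]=(3 15 9 7)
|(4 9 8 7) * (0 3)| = 4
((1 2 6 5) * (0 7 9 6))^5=((0 7 9 6 5 1 2))^5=(0 1 6 7 2 5 9)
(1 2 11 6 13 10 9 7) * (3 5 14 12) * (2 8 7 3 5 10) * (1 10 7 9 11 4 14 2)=(1 8 9 3 7 10 11 6 13)(2 4 14 12 5)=[0, 8, 4, 7, 14, 2, 13, 10, 9, 3, 11, 6, 5, 1, 12]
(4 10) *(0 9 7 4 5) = (0 9 7 4 10 5) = [9, 1, 2, 3, 10, 0, 6, 4, 8, 7, 5]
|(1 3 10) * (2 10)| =4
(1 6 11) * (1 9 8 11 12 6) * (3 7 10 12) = (3 7 10 12 6)(8 11 9) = [0, 1, 2, 7, 4, 5, 3, 10, 11, 8, 12, 9, 6]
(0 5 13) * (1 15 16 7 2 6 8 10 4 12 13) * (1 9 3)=(0 5 9 3 1 15 16 7 2 6 8 10 4 12 13)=[5, 15, 6, 1, 12, 9, 8, 2, 10, 3, 4, 11, 13, 0, 14, 16, 7]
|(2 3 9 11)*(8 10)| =4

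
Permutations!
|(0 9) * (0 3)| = |(0 9 3)| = 3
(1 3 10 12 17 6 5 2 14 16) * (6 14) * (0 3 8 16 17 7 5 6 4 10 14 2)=(0 3 14 17 2 4 10 12 7 5)(1 8 16)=[3, 8, 4, 14, 10, 0, 6, 5, 16, 9, 12, 11, 7, 13, 17, 15, 1, 2]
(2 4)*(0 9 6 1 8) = (0 9 6 1 8)(2 4) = [9, 8, 4, 3, 2, 5, 1, 7, 0, 6]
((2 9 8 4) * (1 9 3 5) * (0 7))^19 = (0 7)(1 3 4 9 5 2 8)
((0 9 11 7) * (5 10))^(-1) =((0 9 11 7)(5 10))^(-1) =(0 7 11 9)(5 10)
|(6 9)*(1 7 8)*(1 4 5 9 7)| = |(4 5 9 6 7 8)| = 6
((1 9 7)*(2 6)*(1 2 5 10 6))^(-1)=(1 2 7 9)(5 6 10)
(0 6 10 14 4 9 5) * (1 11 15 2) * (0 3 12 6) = (1 11 15 2)(3 12 6 10 14 4 9 5) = [0, 11, 1, 12, 9, 3, 10, 7, 8, 5, 14, 15, 6, 13, 4, 2]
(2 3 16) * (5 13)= [0, 1, 3, 16, 4, 13, 6, 7, 8, 9, 10, 11, 12, 5, 14, 15, 2]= (2 3 16)(5 13)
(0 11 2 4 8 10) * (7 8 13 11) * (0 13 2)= (0 7 8 10 13 11)(2 4)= [7, 1, 4, 3, 2, 5, 6, 8, 10, 9, 13, 0, 12, 11]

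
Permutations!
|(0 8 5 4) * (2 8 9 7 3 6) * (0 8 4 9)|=8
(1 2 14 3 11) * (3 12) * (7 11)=[0, 2, 14, 7, 4, 5, 6, 11, 8, 9, 10, 1, 3, 13, 12]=(1 2 14 12 3 7 11)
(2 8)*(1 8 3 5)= (1 8 2 3 5)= [0, 8, 3, 5, 4, 1, 6, 7, 2]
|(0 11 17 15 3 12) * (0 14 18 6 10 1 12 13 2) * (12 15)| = |(0 11 17 12 14 18 6 10 1 15 3 13 2)| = 13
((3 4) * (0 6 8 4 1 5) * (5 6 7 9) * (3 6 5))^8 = (0 9 1)(3 5 7)(4 8 6)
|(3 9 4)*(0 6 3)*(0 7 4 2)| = 10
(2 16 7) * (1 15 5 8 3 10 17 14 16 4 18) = (1 15 5 8 3 10 17 14 16 7 2 4 18) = [0, 15, 4, 10, 18, 8, 6, 2, 3, 9, 17, 11, 12, 13, 16, 5, 7, 14, 1]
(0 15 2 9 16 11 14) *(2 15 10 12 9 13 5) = (0 10 12 9 16 11 14)(2 13 5) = [10, 1, 13, 3, 4, 2, 6, 7, 8, 16, 12, 14, 9, 5, 0, 15, 11]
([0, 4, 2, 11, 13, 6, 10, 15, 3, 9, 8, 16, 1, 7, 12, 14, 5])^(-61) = (1 13 15 12 4 7 14)(3 16 6 8 11 5 10)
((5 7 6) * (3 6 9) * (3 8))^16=((3 6 5 7 9 8))^16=(3 9 5)(6 8 7)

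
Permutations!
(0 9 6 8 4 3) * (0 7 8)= (0 9 6)(3 7 8 4)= [9, 1, 2, 7, 3, 5, 0, 8, 4, 6]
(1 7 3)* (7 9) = (1 9 7 3) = [0, 9, 2, 1, 4, 5, 6, 3, 8, 7]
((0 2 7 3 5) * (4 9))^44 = ((0 2 7 3 5)(4 9))^44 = (9)(0 5 3 7 2)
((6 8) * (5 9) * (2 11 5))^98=((2 11 5 9)(6 8))^98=(2 5)(9 11)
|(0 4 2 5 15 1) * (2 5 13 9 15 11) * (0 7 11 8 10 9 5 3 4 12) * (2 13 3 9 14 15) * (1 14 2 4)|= 18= |(0 12)(1 7 11 13 5 8 10 2 3)(4 9)(14 15)|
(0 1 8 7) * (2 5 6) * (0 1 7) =(0 7 1 8)(2 5 6) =[7, 8, 5, 3, 4, 6, 2, 1, 0]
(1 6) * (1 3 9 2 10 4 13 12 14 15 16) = (1 6 3 9 2 10 4 13 12 14 15 16) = [0, 6, 10, 9, 13, 5, 3, 7, 8, 2, 4, 11, 14, 12, 15, 16, 1]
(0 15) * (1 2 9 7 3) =[15, 2, 9, 1, 4, 5, 6, 3, 8, 7, 10, 11, 12, 13, 14, 0] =(0 15)(1 2 9 7 3)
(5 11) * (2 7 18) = (2 7 18)(5 11) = [0, 1, 7, 3, 4, 11, 6, 18, 8, 9, 10, 5, 12, 13, 14, 15, 16, 17, 2]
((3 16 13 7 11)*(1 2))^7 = (1 2)(3 13 11 16 7)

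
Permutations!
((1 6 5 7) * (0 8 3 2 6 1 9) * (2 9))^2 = (0 3)(2 5)(6 7)(8 9)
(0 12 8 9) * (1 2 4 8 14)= [12, 2, 4, 3, 8, 5, 6, 7, 9, 0, 10, 11, 14, 13, 1]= (0 12 14 1 2 4 8 9)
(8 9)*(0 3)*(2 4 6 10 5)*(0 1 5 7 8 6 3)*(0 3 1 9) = [3, 5, 4, 9, 1, 2, 10, 8, 0, 6, 7] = (0 3 9 6 10 7 8)(1 5 2 4)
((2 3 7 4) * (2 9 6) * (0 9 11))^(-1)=((0 9 6 2 3 7 4 11))^(-1)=(0 11 4 7 3 2 6 9)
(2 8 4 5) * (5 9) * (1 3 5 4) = (1 3 5 2 8)(4 9) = [0, 3, 8, 5, 9, 2, 6, 7, 1, 4]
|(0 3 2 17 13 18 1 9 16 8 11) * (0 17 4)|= 8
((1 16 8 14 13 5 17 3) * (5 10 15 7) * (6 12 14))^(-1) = (1 3 17 5 7 15 10 13 14 12 6 8 16)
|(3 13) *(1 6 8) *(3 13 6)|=|(13)(1 3 6 8)|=4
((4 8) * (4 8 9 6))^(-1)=(4 6 9)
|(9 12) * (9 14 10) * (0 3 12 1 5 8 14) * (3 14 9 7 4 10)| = |(0 14 3 12)(1 5 8 9)(4 10 7)| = 12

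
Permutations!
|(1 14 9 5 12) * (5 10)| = 6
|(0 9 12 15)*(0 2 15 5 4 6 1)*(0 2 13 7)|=|(0 9 12 5 4 6 1 2 15 13 7)|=11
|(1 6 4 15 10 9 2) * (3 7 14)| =|(1 6 4 15 10 9 2)(3 7 14)| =21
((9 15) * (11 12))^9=((9 15)(11 12))^9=(9 15)(11 12)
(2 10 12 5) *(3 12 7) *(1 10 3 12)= [0, 10, 3, 1, 4, 2, 6, 12, 8, 9, 7, 11, 5]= (1 10 7 12 5 2 3)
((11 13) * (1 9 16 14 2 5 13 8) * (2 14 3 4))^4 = ((1 9 16 3 4 2 5 13 11 8))^4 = (1 4 11 16 5)(2 8 3 13 9)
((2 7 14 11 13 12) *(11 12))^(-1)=(2 12 14 7)(11 13)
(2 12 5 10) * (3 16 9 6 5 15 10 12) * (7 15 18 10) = (2 3 16 9 6 5 12 18 10)(7 15) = [0, 1, 3, 16, 4, 12, 5, 15, 8, 6, 2, 11, 18, 13, 14, 7, 9, 17, 10]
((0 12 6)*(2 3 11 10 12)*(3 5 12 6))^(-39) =(0 2 5 12 3 11 10 6)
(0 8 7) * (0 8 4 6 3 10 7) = (0 4 6 3 10 7 8) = [4, 1, 2, 10, 6, 5, 3, 8, 0, 9, 7]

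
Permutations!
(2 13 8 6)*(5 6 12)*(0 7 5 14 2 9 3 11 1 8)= (0 7 5 6 9 3 11 1 8 12 14 2 13)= [7, 8, 13, 11, 4, 6, 9, 5, 12, 3, 10, 1, 14, 0, 2]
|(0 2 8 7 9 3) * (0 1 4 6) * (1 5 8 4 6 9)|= |(0 2 4 9 3 5 8 7 1 6)|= 10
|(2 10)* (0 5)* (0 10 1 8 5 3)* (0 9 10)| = 8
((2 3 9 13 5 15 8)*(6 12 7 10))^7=((2 3 9 13 5 15 8)(6 12 7 10))^7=(15)(6 10 7 12)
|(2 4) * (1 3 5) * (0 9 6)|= |(0 9 6)(1 3 5)(2 4)|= 6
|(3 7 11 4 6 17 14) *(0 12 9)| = 21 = |(0 12 9)(3 7 11 4 6 17 14)|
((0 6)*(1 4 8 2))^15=((0 6)(1 4 8 2))^15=(0 6)(1 2 8 4)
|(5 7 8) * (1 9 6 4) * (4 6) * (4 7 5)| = 5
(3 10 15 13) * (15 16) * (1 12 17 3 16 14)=[0, 12, 2, 10, 4, 5, 6, 7, 8, 9, 14, 11, 17, 16, 1, 13, 15, 3]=(1 12 17 3 10 14)(13 16 15)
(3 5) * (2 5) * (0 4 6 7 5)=[4, 1, 0, 2, 6, 3, 7, 5]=(0 4 6 7 5 3 2)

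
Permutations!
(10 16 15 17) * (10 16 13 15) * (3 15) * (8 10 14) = (3 15 17 16 14 8 10 13) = [0, 1, 2, 15, 4, 5, 6, 7, 10, 9, 13, 11, 12, 3, 8, 17, 14, 16]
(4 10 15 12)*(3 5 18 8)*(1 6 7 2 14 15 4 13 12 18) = [0, 6, 14, 5, 10, 1, 7, 2, 3, 9, 4, 11, 13, 12, 15, 18, 16, 17, 8] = (1 6 7 2 14 15 18 8 3 5)(4 10)(12 13)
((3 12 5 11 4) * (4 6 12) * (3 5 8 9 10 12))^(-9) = (3 4 5 11 6)(8 12 10 9)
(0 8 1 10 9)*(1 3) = [8, 10, 2, 1, 4, 5, 6, 7, 3, 0, 9] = (0 8 3 1 10 9)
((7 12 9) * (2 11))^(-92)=(7 12 9)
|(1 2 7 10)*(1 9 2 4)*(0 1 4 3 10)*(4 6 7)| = 9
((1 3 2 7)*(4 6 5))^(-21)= (1 7 2 3)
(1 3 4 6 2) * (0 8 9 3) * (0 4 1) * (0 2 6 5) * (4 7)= (0 8 9 3 1 7 4 5)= [8, 7, 2, 1, 5, 0, 6, 4, 9, 3]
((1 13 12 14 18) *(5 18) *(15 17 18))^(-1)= (1 18 17 15 5 14 12 13)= ((1 13 12 14 5 15 17 18))^(-1)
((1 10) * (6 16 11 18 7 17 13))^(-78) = ((1 10)(6 16 11 18 7 17 13))^(-78) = (6 13 17 7 18 11 16)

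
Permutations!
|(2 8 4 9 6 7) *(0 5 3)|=|(0 5 3)(2 8 4 9 6 7)|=6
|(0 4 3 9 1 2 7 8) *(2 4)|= 4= |(0 2 7 8)(1 4 3 9)|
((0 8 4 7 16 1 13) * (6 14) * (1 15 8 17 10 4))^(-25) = ((0 17 10 4 7 16 15 8 1 13)(6 14))^(-25) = (0 16)(1 4)(6 14)(7 13)(8 10)(15 17)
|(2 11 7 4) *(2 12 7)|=|(2 11)(4 12 7)|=6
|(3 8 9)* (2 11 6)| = 3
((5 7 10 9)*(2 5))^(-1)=(2 9 10 7 5)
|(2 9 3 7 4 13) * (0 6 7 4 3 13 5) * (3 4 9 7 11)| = 10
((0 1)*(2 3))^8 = (3)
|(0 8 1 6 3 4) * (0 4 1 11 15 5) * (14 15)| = 6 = |(0 8 11 14 15 5)(1 6 3)|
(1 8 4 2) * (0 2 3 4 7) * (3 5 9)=(0 2 1 8 7)(3 4 5 9)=[2, 8, 1, 4, 5, 9, 6, 0, 7, 3]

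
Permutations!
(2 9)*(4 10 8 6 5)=(2 9)(4 10 8 6 5)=[0, 1, 9, 3, 10, 4, 5, 7, 6, 2, 8]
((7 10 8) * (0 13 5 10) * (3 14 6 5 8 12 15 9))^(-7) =((0 13 8 7)(3 14 6 5 10 12 15 9))^(-7) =(0 13 8 7)(3 14 6 5 10 12 15 9)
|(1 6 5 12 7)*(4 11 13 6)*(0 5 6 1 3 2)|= 12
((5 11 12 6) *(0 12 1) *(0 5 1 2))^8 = (0 12 6 1 5 11 2)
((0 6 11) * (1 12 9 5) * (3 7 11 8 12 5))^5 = (0 3 8 11 9 6 7 12)(1 5)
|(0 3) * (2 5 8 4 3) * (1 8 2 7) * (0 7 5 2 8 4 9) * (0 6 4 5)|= 8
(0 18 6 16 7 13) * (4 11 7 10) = [18, 1, 2, 3, 11, 5, 16, 13, 8, 9, 4, 7, 12, 0, 14, 15, 10, 17, 6] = (0 18 6 16 10 4 11 7 13)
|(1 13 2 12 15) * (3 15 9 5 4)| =9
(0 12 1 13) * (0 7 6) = (0 12 1 13 7 6) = [12, 13, 2, 3, 4, 5, 0, 6, 8, 9, 10, 11, 1, 7]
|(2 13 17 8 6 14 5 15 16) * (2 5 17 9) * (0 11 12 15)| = |(0 11 12 15 16 5)(2 13 9)(6 14 17 8)| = 12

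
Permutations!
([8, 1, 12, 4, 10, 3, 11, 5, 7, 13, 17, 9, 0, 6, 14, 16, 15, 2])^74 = (0 3 2 7 10)(4 12 5 17 8)(6 9)(11 13)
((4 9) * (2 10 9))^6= ((2 10 9 4))^6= (2 9)(4 10)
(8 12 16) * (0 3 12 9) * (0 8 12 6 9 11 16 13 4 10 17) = (0 3 6 9 8 11 16 12 13 4 10 17) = [3, 1, 2, 6, 10, 5, 9, 7, 11, 8, 17, 16, 13, 4, 14, 15, 12, 0]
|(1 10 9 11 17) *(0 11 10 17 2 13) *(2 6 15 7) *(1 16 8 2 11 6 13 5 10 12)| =18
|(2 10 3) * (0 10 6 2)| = |(0 10 3)(2 6)| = 6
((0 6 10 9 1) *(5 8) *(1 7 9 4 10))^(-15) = (4 10)(5 8)(7 9)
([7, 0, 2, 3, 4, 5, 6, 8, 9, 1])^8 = (0 9 7 1 8)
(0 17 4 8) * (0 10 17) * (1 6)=(1 6)(4 8 10 17)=[0, 6, 2, 3, 8, 5, 1, 7, 10, 9, 17, 11, 12, 13, 14, 15, 16, 4]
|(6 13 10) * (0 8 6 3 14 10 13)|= |(0 8 6)(3 14 10)|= 3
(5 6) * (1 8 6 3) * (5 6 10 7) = [0, 8, 2, 1, 4, 3, 6, 5, 10, 9, 7] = (1 8 10 7 5 3)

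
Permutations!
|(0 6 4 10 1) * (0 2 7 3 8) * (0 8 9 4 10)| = 9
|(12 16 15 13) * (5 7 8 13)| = 7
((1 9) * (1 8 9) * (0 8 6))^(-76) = ((0 8 9 6))^(-76) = (9)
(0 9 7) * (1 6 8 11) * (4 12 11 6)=(0 9 7)(1 4 12 11)(6 8)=[9, 4, 2, 3, 12, 5, 8, 0, 6, 7, 10, 1, 11]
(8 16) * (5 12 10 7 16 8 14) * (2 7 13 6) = [0, 1, 7, 3, 4, 12, 2, 16, 8, 9, 13, 11, 10, 6, 5, 15, 14] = (2 7 16 14 5 12 10 13 6)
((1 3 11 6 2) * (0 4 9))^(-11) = ((0 4 9)(1 3 11 6 2))^(-11) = (0 4 9)(1 2 6 11 3)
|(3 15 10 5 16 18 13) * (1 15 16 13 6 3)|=|(1 15 10 5 13)(3 16 18 6)|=20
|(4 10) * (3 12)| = |(3 12)(4 10)| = 2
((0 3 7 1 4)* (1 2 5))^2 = (0 7 5 4 3 2 1)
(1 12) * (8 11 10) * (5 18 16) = (1 12)(5 18 16)(8 11 10) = [0, 12, 2, 3, 4, 18, 6, 7, 11, 9, 8, 10, 1, 13, 14, 15, 5, 17, 16]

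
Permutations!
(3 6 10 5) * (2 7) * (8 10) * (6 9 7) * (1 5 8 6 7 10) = [0, 5, 7, 9, 4, 3, 6, 2, 1, 10, 8] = (1 5 3 9 10 8)(2 7)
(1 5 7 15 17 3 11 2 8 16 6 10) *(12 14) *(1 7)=(1 5)(2 8 16 6 10 7 15 17 3 11)(12 14)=[0, 5, 8, 11, 4, 1, 10, 15, 16, 9, 7, 2, 14, 13, 12, 17, 6, 3]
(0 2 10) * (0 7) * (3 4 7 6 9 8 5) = (0 2 10 6 9 8 5 3 4 7) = [2, 1, 10, 4, 7, 3, 9, 0, 5, 8, 6]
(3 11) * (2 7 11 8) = (2 7 11 3 8) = [0, 1, 7, 8, 4, 5, 6, 11, 2, 9, 10, 3]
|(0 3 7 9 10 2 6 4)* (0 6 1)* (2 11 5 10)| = 6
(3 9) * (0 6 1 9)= [6, 9, 2, 0, 4, 5, 1, 7, 8, 3]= (0 6 1 9 3)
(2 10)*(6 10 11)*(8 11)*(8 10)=[0, 1, 10, 3, 4, 5, 8, 7, 11, 9, 2, 6]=(2 10)(6 8 11)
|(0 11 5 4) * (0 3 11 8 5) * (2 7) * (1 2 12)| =12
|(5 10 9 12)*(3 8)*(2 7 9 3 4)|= |(2 7 9 12 5 10 3 8 4)|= 9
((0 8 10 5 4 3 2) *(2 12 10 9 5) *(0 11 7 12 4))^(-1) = ((0 8 9 5)(2 11 7 12 10)(3 4))^(-1) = (0 5 9 8)(2 10 12 7 11)(3 4)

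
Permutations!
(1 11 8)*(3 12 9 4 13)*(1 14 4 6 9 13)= [0, 11, 2, 12, 1, 5, 9, 7, 14, 6, 10, 8, 13, 3, 4]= (1 11 8 14 4)(3 12 13)(6 9)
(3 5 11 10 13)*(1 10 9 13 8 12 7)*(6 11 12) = (1 10 8 6 11 9 13 3 5 12 7) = [0, 10, 2, 5, 4, 12, 11, 1, 6, 13, 8, 9, 7, 3]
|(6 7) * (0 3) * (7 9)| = 6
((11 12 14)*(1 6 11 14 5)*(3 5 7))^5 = (14)(1 3 12 6 5 7 11)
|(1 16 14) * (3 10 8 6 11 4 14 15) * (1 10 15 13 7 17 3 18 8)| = |(1 16 13 7 17 3 15 18 8 6 11 4 14 10)| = 14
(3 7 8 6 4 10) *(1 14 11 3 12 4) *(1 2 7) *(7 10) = (1 14 11 3)(2 10 12 4 7 8 6) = [0, 14, 10, 1, 7, 5, 2, 8, 6, 9, 12, 3, 4, 13, 11]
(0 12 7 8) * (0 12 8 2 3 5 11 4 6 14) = (0 8 12 7 2 3 5 11 4 6 14) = [8, 1, 3, 5, 6, 11, 14, 2, 12, 9, 10, 4, 7, 13, 0]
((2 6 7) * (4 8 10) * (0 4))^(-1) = ((0 4 8 10)(2 6 7))^(-1) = (0 10 8 4)(2 7 6)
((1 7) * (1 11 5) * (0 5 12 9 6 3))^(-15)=(0 7 9)(1 12 3)(5 11 6)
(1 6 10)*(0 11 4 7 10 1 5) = [11, 6, 2, 3, 7, 0, 1, 10, 8, 9, 5, 4] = (0 11 4 7 10 5)(1 6)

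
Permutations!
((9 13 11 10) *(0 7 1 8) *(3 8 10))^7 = (0 3 13 10 7 8 11 9 1) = ((0 7 1 10 9 13 11 3 8))^7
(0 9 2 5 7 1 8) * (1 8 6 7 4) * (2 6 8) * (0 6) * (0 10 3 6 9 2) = (0 2 5 4 1 8 9 10 3 6 7) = [2, 8, 5, 6, 1, 4, 7, 0, 9, 10, 3]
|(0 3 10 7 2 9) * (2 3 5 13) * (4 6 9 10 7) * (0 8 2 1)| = 12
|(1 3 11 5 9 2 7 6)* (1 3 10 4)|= 21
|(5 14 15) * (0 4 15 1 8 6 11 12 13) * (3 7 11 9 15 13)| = |(0 4 13)(1 8 6 9 15 5 14)(3 7 11 12)| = 84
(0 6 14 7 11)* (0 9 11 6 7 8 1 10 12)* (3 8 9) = (0 7 6 14 9 11 3 8 1 10 12) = [7, 10, 2, 8, 4, 5, 14, 6, 1, 11, 12, 3, 0, 13, 9]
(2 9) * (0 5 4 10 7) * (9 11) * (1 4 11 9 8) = (0 5 11 8 1 4 10 7)(2 9) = [5, 4, 9, 3, 10, 11, 6, 0, 1, 2, 7, 8]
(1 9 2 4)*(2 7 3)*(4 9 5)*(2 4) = [0, 5, 9, 4, 1, 2, 6, 3, 8, 7] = (1 5 2 9 7 3 4)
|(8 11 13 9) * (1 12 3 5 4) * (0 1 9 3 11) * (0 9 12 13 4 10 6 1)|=|(1 13 3 5 10 6)(4 12 11)(8 9)|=6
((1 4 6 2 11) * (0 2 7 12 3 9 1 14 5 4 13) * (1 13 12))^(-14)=(0 13 9 3 12 1 7 6 4 5 14 11 2)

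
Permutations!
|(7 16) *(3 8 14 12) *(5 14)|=|(3 8 5 14 12)(7 16)|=10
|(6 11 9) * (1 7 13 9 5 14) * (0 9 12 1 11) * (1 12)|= 3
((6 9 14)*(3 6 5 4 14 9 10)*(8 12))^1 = (3 6 10)(4 14 5)(8 12)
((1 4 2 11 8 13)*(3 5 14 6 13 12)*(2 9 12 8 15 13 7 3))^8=((1 4 9 12 2 11 15 13)(3 5 14 6 7))^8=(15)(3 6 5 7 14)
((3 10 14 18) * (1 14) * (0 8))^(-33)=((0 8)(1 14 18 3 10))^(-33)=(0 8)(1 18 10 14 3)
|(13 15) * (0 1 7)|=|(0 1 7)(13 15)|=6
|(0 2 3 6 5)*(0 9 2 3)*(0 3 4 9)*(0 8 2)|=|(0 4 9)(2 3 6 5 8)|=15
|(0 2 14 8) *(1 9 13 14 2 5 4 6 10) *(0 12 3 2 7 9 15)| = |(0 5 4 6 10 1 15)(2 7 9 13 14 8 12 3)| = 56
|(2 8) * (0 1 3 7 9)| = 10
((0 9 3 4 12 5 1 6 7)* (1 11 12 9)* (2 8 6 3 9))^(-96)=((0 1 3 4 2 8 6 7)(5 11 12))^(-96)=(12)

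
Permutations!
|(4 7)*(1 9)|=2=|(1 9)(4 7)|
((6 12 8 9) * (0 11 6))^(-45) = (0 12)(6 9)(8 11)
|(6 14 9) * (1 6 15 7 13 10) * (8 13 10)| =|(1 6 14 9 15 7 10)(8 13)| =14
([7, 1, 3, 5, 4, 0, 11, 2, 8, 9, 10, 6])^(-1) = [5, 1, 7, 2, 4, 3, 11, 0, 8, 9, 10, 6]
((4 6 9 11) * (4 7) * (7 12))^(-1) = ((4 6 9 11 12 7))^(-1) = (4 7 12 11 9 6)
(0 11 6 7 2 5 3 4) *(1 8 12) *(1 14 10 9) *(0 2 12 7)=[11, 8, 5, 4, 2, 3, 0, 12, 7, 1, 9, 6, 14, 13, 10]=(0 11 6)(1 8 7 12 14 10 9)(2 5 3 4)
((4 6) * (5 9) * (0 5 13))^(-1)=((0 5 9 13)(4 6))^(-1)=(0 13 9 5)(4 6)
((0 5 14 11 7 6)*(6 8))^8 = (0 5 14 11 7 8 6)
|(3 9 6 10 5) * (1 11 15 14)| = |(1 11 15 14)(3 9 6 10 5)| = 20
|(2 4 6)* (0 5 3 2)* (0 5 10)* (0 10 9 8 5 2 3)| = |(10)(0 9 8 5)(2 4 6)| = 12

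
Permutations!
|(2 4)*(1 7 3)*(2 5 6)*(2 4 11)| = |(1 7 3)(2 11)(4 5 6)| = 6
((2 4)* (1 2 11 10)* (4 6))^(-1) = (1 10 11 4 6 2)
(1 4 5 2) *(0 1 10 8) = (0 1 4 5 2 10 8) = [1, 4, 10, 3, 5, 2, 6, 7, 0, 9, 8]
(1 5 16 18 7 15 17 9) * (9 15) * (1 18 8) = (1 5 16 8)(7 9 18)(15 17) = [0, 5, 2, 3, 4, 16, 6, 9, 1, 18, 10, 11, 12, 13, 14, 17, 8, 15, 7]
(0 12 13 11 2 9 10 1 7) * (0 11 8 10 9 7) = (0 12 13 8 10 1)(2 7 11) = [12, 0, 7, 3, 4, 5, 6, 11, 10, 9, 1, 2, 13, 8]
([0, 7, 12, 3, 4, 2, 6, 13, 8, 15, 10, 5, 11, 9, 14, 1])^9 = [0, 15, 12, 3, 4, 2, 6, 1, 8, 13, 10, 5, 11, 7, 14, 9]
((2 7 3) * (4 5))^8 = (2 3 7)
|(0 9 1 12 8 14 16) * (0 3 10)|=|(0 9 1 12 8 14 16 3 10)|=9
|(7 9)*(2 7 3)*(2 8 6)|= 6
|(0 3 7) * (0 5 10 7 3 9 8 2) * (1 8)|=|(0 9 1 8 2)(5 10 7)|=15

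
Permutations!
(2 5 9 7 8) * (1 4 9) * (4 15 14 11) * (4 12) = (1 15 14 11 12 4 9 7 8 2 5) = [0, 15, 5, 3, 9, 1, 6, 8, 2, 7, 10, 12, 4, 13, 11, 14]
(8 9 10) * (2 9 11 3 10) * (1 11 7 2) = [0, 11, 9, 10, 4, 5, 6, 2, 7, 1, 8, 3] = (1 11 3 10 8 7 2 9)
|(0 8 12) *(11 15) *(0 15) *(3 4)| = 10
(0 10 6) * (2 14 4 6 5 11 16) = (0 10 5 11 16 2 14 4 6) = [10, 1, 14, 3, 6, 11, 0, 7, 8, 9, 5, 16, 12, 13, 4, 15, 2]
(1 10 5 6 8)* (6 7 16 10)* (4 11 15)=(1 6 8)(4 11 15)(5 7 16 10)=[0, 6, 2, 3, 11, 7, 8, 16, 1, 9, 5, 15, 12, 13, 14, 4, 10]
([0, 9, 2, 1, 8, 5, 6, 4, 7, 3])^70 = [0, 9, 2, 1, 8, 5, 6, 4, 7, 3]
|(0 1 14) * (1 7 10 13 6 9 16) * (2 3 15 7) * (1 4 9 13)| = |(0 2 3 15 7 10 1 14)(4 9 16)(6 13)| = 24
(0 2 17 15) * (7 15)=[2, 1, 17, 3, 4, 5, 6, 15, 8, 9, 10, 11, 12, 13, 14, 0, 16, 7]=(0 2 17 7 15)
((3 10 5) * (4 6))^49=(3 10 5)(4 6)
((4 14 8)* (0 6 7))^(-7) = (0 7 6)(4 8 14)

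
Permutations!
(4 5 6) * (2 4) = (2 4 5 6) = [0, 1, 4, 3, 5, 6, 2]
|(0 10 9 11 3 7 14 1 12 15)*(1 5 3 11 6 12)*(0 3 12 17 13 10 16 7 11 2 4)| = 55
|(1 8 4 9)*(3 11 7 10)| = 4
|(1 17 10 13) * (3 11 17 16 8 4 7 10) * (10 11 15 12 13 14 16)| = 13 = |(1 10 14 16 8 4 7 11 17 3 15 12 13)|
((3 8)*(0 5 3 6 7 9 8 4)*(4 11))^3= ((0 5 3 11 4)(6 7 9 8))^3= (0 11 5 4 3)(6 8 9 7)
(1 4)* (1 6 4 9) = (1 9)(4 6) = [0, 9, 2, 3, 6, 5, 4, 7, 8, 1]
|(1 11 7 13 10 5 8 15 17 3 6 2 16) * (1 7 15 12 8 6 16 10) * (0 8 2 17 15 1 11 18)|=|(0 8 12 2 10 5 6 17 3 16 7 13 11 1 18)|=15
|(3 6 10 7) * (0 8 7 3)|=3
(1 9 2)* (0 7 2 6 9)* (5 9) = [7, 0, 1, 3, 4, 9, 5, 2, 8, 6] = (0 7 2 1)(5 9 6)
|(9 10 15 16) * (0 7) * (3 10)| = 10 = |(0 7)(3 10 15 16 9)|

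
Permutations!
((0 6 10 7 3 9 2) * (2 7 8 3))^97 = ((0 6 10 8 3 9 7 2))^97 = (0 6 10 8 3 9 7 2)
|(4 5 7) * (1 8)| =|(1 8)(4 5 7)| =6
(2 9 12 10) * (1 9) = [0, 9, 1, 3, 4, 5, 6, 7, 8, 12, 2, 11, 10] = (1 9 12 10 2)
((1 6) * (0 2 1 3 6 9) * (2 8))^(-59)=(0 8 2 1 9)(3 6)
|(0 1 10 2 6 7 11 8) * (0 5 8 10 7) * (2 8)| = |(0 1 7 11 10 8 5 2 6)| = 9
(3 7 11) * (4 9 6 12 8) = (3 7 11)(4 9 6 12 8) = [0, 1, 2, 7, 9, 5, 12, 11, 4, 6, 10, 3, 8]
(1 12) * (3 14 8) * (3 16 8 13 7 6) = (1 12)(3 14 13 7 6)(8 16) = [0, 12, 2, 14, 4, 5, 3, 6, 16, 9, 10, 11, 1, 7, 13, 15, 8]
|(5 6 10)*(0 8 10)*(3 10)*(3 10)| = |(0 8 10 5 6)| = 5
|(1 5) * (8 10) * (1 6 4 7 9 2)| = 14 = |(1 5 6 4 7 9 2)(8 10)|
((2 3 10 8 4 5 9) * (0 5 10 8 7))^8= ((0 5 9 2 3 8 4 10 7))^8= (0 7 10 4 8 3 2 9 5)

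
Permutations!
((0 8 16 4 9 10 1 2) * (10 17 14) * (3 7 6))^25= (0 17)(1 4)(2 9)(3 7 6)(8 14)(10 16)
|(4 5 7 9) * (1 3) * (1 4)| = 6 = |(1 3 4 5 7 9)|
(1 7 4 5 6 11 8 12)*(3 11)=(1 7 4 5 6 3 11 8 12)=[0, 7, 2, 11, 5, 6, 3, 4, 12, 9, 10, 8, 1]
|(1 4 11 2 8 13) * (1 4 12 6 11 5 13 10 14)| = 24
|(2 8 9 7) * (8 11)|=5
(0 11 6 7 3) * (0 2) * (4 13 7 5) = (0 11 6 5 4 13 7 3 2) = [11, 1, 0, 2, 13, 4, 5, 3, 8, 9, 10, 6, 12, 7]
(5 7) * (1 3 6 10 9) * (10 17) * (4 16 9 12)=(1 3 6 17 10 12 4 16 9)(5 7)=[0, 3, 2, 6, 16, 7, 17, 5, 8, 1, 12, 11, 4, 13, 14, 15, 9, 10]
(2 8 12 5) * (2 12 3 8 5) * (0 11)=(0 11)(2 5 12)(3 8)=[11, 1, 5, 8, 4, 12, 6, 7, 3, 9, 10, 0, 2]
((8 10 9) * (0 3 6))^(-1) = (0 6 3)(8 9 10)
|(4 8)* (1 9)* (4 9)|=4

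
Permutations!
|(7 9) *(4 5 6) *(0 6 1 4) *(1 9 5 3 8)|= 12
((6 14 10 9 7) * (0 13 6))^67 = ((0 13 6 14 10 9 7))^67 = (0 10 13 9 6 7 14)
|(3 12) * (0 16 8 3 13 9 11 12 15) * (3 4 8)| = 4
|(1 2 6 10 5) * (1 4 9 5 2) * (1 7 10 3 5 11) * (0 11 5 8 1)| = |(0 11)(1 7 10 2 6 3 8)(4 9 5)| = 42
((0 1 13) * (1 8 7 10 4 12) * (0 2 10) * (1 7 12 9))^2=(0 12)(1 2 4)(7 8)(9 13 10)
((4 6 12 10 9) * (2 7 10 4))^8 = ((2 7 10 9)(4 6 12))^8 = (4 12 6)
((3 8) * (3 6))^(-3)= (8)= ((3 8 6))^(-3)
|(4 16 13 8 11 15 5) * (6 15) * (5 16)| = 6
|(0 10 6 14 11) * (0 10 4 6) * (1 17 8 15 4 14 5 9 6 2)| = |(0 14 11 10)(1 17 8 15 4 2)(5 9 6)| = 12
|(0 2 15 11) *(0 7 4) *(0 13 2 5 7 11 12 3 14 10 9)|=|(0 5 7 4 13 2 15 12 3 14 10 9)|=12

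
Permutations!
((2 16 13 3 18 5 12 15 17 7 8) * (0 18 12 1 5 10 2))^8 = (0 15 16)(2 8 12)(3 10 7)(13 18 17)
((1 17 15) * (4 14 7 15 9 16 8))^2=(1 9 8 14 15 17 16 4 7)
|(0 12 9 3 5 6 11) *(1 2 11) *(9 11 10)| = 21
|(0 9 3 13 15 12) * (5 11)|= 6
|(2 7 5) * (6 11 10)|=3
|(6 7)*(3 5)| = 2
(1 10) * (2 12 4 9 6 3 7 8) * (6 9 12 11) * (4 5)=(1 10)(2 11 6 3 7 8)(4 12 5)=[0, 10, 11, 7, 12, 4, 3, 8, 2, 9, 1, 6, 5]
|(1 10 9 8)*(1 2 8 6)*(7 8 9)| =7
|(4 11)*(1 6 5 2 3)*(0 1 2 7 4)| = 14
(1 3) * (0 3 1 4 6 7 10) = (0 3 4 6 7 10) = [3, 1, 2, 4, 6, 5, 7, 10, 8, 9, 0]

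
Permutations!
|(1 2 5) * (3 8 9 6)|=|(1 2 5)(3 8 9 6)|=12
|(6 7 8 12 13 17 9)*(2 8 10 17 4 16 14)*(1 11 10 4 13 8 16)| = |(1 11 10 17 9 6 7 4)(2 16 14)(8 12)| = 24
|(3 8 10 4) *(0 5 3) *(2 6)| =6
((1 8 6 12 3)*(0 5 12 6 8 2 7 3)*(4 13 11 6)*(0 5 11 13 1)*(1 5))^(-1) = ((13)(0 11 6 4 5 12 1 2 7 3))^(-1) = (13)(0 3 7 2 1 12 5 4 6 11)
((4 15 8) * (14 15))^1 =((4 14 15 8))^1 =(4 14 15 8)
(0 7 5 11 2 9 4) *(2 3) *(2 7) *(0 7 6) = (0 2 9 4 7 5 11 3 6) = [2, 1, 9, 6, 7, 11, 0, 5, 8, 4, 10, 3]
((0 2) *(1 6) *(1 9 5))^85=(0 2)(1 6 9 5)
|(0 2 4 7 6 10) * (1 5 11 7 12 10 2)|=|(0 1 5 11 7 6 2 4 12 10)|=10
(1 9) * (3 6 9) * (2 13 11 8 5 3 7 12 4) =(1 7 12 4 2 13 11 8 5 3 6 9) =[0, 7, 13, 6, 2, 3, 9, 12, 5, 1, 10, 8, 4, 11]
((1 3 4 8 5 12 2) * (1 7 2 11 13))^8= (13)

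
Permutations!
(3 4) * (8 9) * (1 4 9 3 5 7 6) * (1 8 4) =(3 9 4 5 7 6 8) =[0, 1, 2, 9, 5, 7, 8, 6, 3, 4]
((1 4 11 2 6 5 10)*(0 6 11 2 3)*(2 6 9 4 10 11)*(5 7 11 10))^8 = (0 9 4 6 7 11 3)(1 10 5)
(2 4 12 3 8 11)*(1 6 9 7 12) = [0, 6, 4, 8, 1, 5, 9, 12, 11, 7, 10, 2, 3] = (1 6 9 7 12 3 8 11 2 4)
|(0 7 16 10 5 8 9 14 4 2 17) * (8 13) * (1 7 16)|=|(0 16 10 5 13 8 9 14 4 2 17)(1 7)|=22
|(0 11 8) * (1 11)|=|(0 1 11 8)|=4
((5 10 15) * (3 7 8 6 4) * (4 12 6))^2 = (3 8)(4 7)(5 15 10)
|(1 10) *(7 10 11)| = 4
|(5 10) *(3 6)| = |(3 6)(5 10)| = 2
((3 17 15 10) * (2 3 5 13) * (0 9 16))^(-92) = (0 9 16)(2 13 5 10 15 17 3)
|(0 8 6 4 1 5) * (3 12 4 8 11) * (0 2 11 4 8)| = |(0 4 1 5 2 11 3 12 8 6)| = 10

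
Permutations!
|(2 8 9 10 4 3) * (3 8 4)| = |(2 4 8 9 10 3)| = 6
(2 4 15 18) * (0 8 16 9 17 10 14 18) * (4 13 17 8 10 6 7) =[10, 1, 13, 3, 15, 5, 7, 4, 16, 8, 14, 11, 12, 17, 18, 0, 9, 6, 2] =(0 10 14 18 2 13 17 6 7 4 15)(8 16 9)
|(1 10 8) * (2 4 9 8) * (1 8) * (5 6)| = 10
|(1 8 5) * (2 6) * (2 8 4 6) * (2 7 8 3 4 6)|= |(1 6 3 4 2 7 8 5)|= 8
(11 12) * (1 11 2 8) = [0, 11, 8, 3, 4, 5, 6, 7, 1, 9, 10, 12, 2] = (1 11 12 2 8)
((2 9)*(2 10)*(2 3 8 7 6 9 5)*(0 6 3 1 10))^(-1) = ((0 6 9)(1 10)(2 5)(3 8 7))^(-1) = (0 9 6)(1 10)(2 5)(3 7 8)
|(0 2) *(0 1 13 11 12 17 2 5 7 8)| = 12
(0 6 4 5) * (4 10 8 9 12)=(0 6 10 8 9 12 4 5)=[6, 1, 2, 3, 5, 0, 10, 7, 9, 12, 8, 11, 4]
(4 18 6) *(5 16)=(4 18 6)(5 16)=[0, 1, 2, 3, 18, 16, 4, 7, 8, 9, 10, 11, 12, 13, 14, 15, 5, 17, 6]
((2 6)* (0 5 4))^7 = ((0 5 4)(2 6))^7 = (0 5 4)(2 6)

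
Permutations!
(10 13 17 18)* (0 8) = (0 8)(10 13 17 18) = [8, 1, 2, 3, 4, 5, 6, 7, 0, 9, 13, 11, 12, 17, 14, 15, 16, 18, 10]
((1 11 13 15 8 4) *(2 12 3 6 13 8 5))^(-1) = ((1 11 8 4)(2 12 3 6 13 15 5))^(-1) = (1 4 8 11)(2 5 15 13 6 3 12)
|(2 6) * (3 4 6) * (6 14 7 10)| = |(2 3 4 14 7 10 6)| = 7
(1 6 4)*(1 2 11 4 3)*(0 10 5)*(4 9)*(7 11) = [10, 6, 7, 1, 2, 0, 3, 11, 8, 4, 5, 9] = (0 10 5)(1 6 3)(2 7 11 9 4)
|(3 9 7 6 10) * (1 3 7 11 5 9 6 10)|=6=|(1 3 6)(5 9 11)(7 10)|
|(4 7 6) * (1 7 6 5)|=|(1 7 5)(4 6)|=6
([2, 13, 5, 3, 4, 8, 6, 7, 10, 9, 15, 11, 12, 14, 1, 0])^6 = [0, 1, 2, 3, 4, 5, 6, 7, 8, 9, 10, 11, 12, 13, 14, 15]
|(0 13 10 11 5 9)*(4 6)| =|(0 13 10 11 5 9)(4 6)| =6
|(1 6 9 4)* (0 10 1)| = 6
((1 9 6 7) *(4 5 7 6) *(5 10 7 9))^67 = ((1 5 9 4 10 7))^67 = (1 5 9 4 10 7)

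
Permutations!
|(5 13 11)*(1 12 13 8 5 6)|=10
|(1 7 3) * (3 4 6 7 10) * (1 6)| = 6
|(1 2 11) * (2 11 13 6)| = 6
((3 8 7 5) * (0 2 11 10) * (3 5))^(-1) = ((0 2 11 10)(3 8 7))^(-1) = (0 10 11 2)(3 7 8)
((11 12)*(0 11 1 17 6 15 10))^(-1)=(0 10 15 6 17 1 12 11)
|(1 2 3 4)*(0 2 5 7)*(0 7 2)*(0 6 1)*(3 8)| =8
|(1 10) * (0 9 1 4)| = 5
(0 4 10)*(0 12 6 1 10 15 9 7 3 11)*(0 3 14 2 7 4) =(1 10 12 6)(2 7 14)(3 11)(4 15 9) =[0, 10, 7, 11, 15, 5, 1, 14, 8, 4, 12, 3, 6, 13, 2, 9]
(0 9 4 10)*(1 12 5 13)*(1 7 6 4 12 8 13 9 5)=(0 5 9 12 1 8 13 7 6 4 10)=[5, 8, 2, 3, 10, 9, 4, 6, 13, 12, 0, 11, 1, 7]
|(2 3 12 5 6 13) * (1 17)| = |(1 17)(2 3 12 5 6 13)| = 6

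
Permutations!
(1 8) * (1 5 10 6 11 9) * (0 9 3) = [9, 8, 2, 0, 4, 10, 11, 7, 5, 1, 6, 3] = (0 9 1 8 5 10 6 11 3)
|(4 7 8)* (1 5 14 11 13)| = 15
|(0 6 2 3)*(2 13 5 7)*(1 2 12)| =9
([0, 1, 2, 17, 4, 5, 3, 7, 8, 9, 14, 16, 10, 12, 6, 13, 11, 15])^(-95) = (3 17 15 13 12 10 14 6)(11 16)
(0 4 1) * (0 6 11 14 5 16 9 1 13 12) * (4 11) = (0 11 14 5 16 9 1 6 4 13 12) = [11, 6, 2, 3, 13, 16, 4, 7, 8, 1, 10, 14, 0, 12, 5, 15, 9]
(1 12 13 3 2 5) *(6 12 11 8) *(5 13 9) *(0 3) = [3, 11, 13, 2, 4, 1, 12, 7, 6, 5, 10, 8, 9, 0] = (0 3 2 13)(1 11 8 6 12 9 5)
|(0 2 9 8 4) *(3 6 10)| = |(0 2 9 8 4)(3 6 10)| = 15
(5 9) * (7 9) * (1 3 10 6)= (1 3 10 6)(5 7 9)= [0, 3, 2, 10, 4, 7, 1, 9, 8, 5, 6]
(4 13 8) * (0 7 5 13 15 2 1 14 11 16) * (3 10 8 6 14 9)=(0 7 5 13 6 14 11 16)(1 9 3 10 8 4 15 2)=[7, 9, 1, 10, 15, 13, 14, 5, 4, 3, 8, 16, 12, 6, 11, 2, 0]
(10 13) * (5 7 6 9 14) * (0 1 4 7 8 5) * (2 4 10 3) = (0 1 10 13 3 2 4 7 6 9 14)(5 8) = [1, 10, 4, 2, 7, 8, 9, 6, 5, 14, 13, 11, 12, 3, 0]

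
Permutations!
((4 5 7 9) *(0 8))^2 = ((0 8)(4 5 7 9))^2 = (4 7)(5 9)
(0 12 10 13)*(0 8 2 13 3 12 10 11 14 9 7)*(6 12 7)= [10, 1, 13, 7, 4, 5, 12, 0, 2, 6, 3, 14, 11, 8, 9]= (0 10 3 7)(2 13 8)(6 12 11 14 9)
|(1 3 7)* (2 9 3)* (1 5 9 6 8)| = |(1 2 6 8)(3 7 5 9)| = 4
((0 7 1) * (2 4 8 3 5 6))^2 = (0 1 7)(2 8 5)(3 6 4)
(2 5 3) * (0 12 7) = (0 12 7)(2 5 3) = [12, 1, 5, 2, 4, 3, 6, 0, 8, 9, 10, 11, 7]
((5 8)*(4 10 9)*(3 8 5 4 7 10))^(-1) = (3 4 8)(7 9 10) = ((3 8 4)(7 10 9))^(-1)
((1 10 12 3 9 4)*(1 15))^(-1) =(1 15 4 9 3 12 10)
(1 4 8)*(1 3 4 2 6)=[0, 2, 6, 4, 8, 5, 1, 7, 3]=(1 2 6)(3 4 8)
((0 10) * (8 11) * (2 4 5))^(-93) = ((0 10)(2 4 5)(8 11))^(-93) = (0 10)(8 11)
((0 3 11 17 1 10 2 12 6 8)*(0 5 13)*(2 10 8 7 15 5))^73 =((0 3 11 17 1 8 2 12 6 7 15 5 13))^73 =(0 6 17 5 2 3 7 1 13 12 11 15 8)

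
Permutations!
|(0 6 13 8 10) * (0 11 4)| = |(0 6 13 8 10 11 4)| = 7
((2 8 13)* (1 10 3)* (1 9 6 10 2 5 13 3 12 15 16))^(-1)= ((1 2 8 3 9 6 10 12 15 16)(5 13))^(-1)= (1 16 15 12 10 6 9 3 8 2)(5 13)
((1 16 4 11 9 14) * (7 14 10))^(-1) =(1 14 7 10 9 11 4 16)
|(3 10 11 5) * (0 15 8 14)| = 4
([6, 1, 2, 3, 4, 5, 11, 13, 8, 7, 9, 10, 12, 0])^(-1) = (0 13 7 9 10 11 6)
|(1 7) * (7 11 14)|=4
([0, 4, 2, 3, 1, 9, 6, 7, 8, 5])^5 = [0, 4, 2, 3, 1, 9, 6, 7, 8, 5]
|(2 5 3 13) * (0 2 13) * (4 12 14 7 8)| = |(0 2 5 3)(4 12 14 7 8)| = 20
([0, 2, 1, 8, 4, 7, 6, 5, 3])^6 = [0, 1, 2, 3, 4, 5, 6, 7, 8]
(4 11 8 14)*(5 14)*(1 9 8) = (1 9 8 5 14 4 11) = [0, 9, 2, 3, 11, 14, 6, 7, 5, 8, 10, 1, 12, 13, 4]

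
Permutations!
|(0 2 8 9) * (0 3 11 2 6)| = 10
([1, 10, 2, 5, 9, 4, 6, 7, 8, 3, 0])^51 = [0, 1, 2, 9, 5, 3, 6, 7, 8, 4, 10]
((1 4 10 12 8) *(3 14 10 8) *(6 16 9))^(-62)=((1 4 8)(3 14 10 12)(6 16 9))^(-62)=(1 4 8)(3 10)(6 16 9)(12 14)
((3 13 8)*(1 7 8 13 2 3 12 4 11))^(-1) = ((13)(1 7 8 12 4 11)(2 3))^(-1) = (13)(1 11 4 12 8 7)(2 3)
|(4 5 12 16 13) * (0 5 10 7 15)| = 9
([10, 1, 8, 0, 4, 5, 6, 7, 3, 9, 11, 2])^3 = (0 2)(3 11)(8 10)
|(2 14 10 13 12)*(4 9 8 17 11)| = 5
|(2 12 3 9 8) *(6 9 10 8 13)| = |(2 12 3 10 8)(6 9 13)| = 15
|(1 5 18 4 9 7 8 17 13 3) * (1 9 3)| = |(1 5 18 4 3 9 7 8 17 13)| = 10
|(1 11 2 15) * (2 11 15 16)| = 2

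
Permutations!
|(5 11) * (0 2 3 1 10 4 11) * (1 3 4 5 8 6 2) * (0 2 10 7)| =21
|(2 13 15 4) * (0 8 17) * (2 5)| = |(0 8 17)(2 13 15 4 5)| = 15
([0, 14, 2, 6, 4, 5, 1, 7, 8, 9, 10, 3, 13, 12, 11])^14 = [0, 6, 2, 11, 4, 5, 3, 7, 8, 9, 10, 14, 12, 13, 1]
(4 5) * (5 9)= [0, 1, 2, 3, 9, 4, 6, 7, 8, 5]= (4 9 5)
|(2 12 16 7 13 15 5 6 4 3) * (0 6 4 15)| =|(0 6 15 5 4 3 2 12 16 7 13)| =11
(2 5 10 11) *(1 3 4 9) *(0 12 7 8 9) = (0 12 7 8 9 1 3 4)(2 5 10 11) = [12, 3, 5, 4, 0, 10, 6, 8, 9, 1, 11, 2, 7]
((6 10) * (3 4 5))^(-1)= ((3 4 5)(6 10))^(-1)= (3 5 4)(6 10)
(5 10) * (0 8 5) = (0 8 5 10) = [8, 1, 2, 3, 4, 10, 6, 7, 5, 9, 0]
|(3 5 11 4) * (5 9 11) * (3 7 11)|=6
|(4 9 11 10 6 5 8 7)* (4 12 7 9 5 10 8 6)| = 12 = |(4 5 6 10)(7 12)(8 9 11)|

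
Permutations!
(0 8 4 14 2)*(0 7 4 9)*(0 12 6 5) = [8, 1, 7, 3, 14, 0, 5, 4, 9, 12, 10, 11, 6, 13, 2] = (0 8 9 12 6 5)(2 7 4 14)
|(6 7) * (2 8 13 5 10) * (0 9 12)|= 30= |(0 9 12)(2 8 13 5 10)(6 7)|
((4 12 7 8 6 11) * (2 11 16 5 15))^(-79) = (2 11 4 12 7 8 6 16 5 15)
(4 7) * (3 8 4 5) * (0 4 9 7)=(0 4)(3 8 9 7 5)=[4, 1, 2, 8, 0, 3, 6, 5, 9, 7]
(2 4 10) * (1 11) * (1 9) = (1 11 9)(2 4 10) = [0, 11, 4, 3, 10, 5, 6, 7, 8, 1, 2, 9]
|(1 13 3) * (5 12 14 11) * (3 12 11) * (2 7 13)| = |(1 2 7 13 12 14 3)(5 11)| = 14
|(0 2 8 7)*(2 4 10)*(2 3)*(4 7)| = 10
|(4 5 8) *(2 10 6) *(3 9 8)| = 15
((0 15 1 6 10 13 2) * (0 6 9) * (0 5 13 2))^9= ((0 15 1 9 5 13)(2 6 10))^9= (0 9)(1 13)(5 15)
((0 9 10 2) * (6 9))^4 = ((0 6 9 10 2))^4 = (0 2 10 9 6)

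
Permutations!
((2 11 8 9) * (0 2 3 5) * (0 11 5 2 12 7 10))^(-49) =((0 12 7 10)(2 5 11 8 9 3))^(-49) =(0 10 7 12)(2 3 9 8 11 5)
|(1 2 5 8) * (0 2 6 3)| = 7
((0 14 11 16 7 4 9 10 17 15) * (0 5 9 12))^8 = (0 14 11 16 7 4 12)(5 17 9 15 10)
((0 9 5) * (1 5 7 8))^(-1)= ((0 9 7 8 1 5))^(-1)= (0 5 1 8 7 9)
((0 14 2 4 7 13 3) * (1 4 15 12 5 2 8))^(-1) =(0 3 13 7 4 1 8 14)(2 5 12 15)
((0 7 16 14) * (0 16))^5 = ((0 7)(14 16))^5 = (0 7)(14 16)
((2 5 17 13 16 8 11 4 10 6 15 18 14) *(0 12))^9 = ((0 12)(2 5 17 13 16 8 11 4 10 6 15 18 14))^9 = (0 12)(2 6 8 5 15 11 17 18 4 13 14 10 16)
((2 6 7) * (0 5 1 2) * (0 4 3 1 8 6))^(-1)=((0 5 8 6 7 4 3 1 2))^(-1)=(0 2 1 3 4 7 6 8 5)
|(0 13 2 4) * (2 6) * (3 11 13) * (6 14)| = |(0 3 11 13 14 6 2 4)| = 8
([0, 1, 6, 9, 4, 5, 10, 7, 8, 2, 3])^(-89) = (2 6 10 3 9)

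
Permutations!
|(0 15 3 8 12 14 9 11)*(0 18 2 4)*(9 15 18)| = 20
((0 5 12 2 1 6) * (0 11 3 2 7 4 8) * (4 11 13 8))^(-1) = (0 8 13 6 1 2 3 11 7 12 5)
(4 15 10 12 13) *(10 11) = (4 15 11 10 12 13) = [0, 1, 2, 3, 15, 5, 6, 7, 8, 9, 12, 10, 13, 4, 14, 11]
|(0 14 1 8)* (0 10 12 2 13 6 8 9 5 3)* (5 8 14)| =|(0 5 3)(1 9 8 10 12 2 13 6 14)| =9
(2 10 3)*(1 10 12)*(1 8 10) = (2 12 8 10 3) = [0, 1, 12, 2, 4, 5, 6, 7, 10, 9, 3, 11, 8]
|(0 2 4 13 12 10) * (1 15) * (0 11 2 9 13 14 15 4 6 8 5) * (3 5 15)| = |(0 9 13 12 10 11 2 6 8 15 1 4 14 3 5)| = 15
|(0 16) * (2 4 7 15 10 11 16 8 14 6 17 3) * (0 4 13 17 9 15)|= |(0 8 14 6 9 15 10 11 16 4 7)(2 13 17 3)|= 44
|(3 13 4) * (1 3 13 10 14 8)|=|(1 3 10 14 8)(4 13)|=10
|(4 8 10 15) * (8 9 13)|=|(4 9 13 8 10 15)|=6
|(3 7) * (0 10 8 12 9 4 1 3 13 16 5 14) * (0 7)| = |(0 10 8 12 9 4 1 3)(5 14 7 13 16)| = 40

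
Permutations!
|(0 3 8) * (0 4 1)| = |(0 3 8 4 1)| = 5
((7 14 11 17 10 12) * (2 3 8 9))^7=((2 3 8 9)(7 14 11 17 10 12))^7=(2 9 8 3)(7 14 11 17 10 12)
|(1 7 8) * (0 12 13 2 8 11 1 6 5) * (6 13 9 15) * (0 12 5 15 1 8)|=10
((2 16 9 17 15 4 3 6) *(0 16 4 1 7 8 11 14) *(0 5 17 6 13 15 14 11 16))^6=((1 7 8 16 9 6 2 4 3 13 15)(5 17 14))^6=(17)(1 2 7 4 8 3 16 13 9 15 6)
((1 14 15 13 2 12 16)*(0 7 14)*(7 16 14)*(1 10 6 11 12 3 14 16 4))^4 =((0 4 1)(2 3 14 15 13)(6 11 12 16 10))^4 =(0 4 1)(2 13 15 14 3)(6 10 16 12 11)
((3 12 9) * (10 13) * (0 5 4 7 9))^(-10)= (13)(0 9 5 3 4 12 7)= ((0 5 4 7 9 3 12)(10 13))^(-10)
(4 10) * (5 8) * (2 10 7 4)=(2 10)(4 7)(5 8)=[0, 1, 10, 3, 7, 8, 6, 4, 5, 9, 2]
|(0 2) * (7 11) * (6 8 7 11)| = |(11)(0 2)(6 8 7)| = 6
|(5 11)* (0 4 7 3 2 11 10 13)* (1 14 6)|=9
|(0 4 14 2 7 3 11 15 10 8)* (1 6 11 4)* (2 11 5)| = |(0 1 6 5 2 7 3 4 14 11 15 10 8)| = 13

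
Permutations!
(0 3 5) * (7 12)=[3, 1, 2, 5, 4, 0, 6, 12, 8, 9, 10, 11, 7]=(0 3 5)(7 12)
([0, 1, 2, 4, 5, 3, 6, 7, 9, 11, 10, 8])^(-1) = (3 5 4)(8 11 9)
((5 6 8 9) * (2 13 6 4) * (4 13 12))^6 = ((2 12 4)(5 13 6 8 9))^6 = (5 13 6 8 9)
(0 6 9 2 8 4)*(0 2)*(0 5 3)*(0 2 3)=(0 6 9 5)(2 8 4 3)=[6, 1, 8, 2, 3, 0, 9, 7, 4, 5]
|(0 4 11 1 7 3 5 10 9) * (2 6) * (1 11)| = 8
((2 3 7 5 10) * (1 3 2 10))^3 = ((10)(1 3 7 5))^3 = (10)(1 5 7 3)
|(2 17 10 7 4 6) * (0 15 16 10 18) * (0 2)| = |(0 15 16 10 7 4 6)(2 17 18)| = 21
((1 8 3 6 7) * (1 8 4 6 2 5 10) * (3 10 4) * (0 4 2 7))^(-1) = (0 6 4)(1 10 8 7 3)(2 5)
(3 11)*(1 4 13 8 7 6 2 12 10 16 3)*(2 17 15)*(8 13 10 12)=(1 4 10 16 3 11)(2 8 7 6 17 15)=[0, 4, 8, 11, 10, 5, 17, 6, 7, 9, 16, 1, 12, 13, 14, 2, 3, 15]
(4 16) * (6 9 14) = (4 16)(6 9 14) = [0, 1, 2, 3, 16, 5, 9, 7, 8, 14, 10, 11, 12, 13, 6, 15, 4]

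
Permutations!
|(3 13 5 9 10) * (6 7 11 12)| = |(3 13 5 9 10)(6 7 11 12)| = 20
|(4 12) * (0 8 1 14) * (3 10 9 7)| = 4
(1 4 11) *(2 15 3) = (1 4 11)(2 15 3) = [0, 4, 15, 2, 11, 5, 6, 7, 8, 9, 10, 1, 12, 13, 14, 3]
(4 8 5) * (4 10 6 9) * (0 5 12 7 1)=(0 5 10 6 9 4 8 12 7 1)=[5, 0, 2, 3, 8, 10, 9, 1, 12, 4, 6, 11, 7]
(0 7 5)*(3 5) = (0 7 3 5) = [7, 1, 2, 5, 4, 0, 6, 3]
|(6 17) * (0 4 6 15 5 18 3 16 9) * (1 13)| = 10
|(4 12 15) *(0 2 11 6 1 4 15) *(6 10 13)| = |(15)(0 2 11 10 13 6 1 4 12)| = 9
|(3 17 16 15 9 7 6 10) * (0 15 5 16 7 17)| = 8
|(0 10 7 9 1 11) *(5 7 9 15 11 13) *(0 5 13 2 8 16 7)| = 11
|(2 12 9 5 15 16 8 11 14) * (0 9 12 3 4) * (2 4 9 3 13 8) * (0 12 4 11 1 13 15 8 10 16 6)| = |(0 3 9 5 8 1 13 10 16 2 15 6)(4 12)(11 14)| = 12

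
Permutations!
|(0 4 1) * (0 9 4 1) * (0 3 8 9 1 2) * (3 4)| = 6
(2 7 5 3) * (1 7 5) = (1 7)(2 5 3) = [0, 7, 5, 2, 4, 3, 6, 1]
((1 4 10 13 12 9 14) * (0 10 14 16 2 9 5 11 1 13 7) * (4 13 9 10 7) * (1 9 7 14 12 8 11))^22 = ((0 14 7)(1 13 8 11 9 16 2 10 4 12 5))^22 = (16)(0 14 7)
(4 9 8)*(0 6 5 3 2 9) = (0 6 5 3 2 9 8 4) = [6, 1, 9, 2, 0, 3, 5, 7, 4, 8]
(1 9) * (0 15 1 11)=(0 15 1 9 11)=[15, 9, 2, 3, 4, 5, 6, 7, 8, 11, 10, 0, 12, 13, 14, 1]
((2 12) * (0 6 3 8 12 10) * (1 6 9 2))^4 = ((0 9 2 10)(1 6 3 8 12))^4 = (1 12 8 3 6)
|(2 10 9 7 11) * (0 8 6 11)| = 8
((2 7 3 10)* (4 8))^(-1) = (2 10 3 7)(4 8)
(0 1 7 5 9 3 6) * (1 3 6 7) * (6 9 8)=(9)(0 3 7 5 8 6)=[3, 1, 2, 7, 4, 8, 0, 5, 6, 9]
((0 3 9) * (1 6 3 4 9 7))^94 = ((0 4 9)(1 6 3 7))^94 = (0 4 9)(1 3)(6 7)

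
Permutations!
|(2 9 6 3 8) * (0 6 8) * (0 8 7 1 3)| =|(0 6)(1 3 8 2 9 7)| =6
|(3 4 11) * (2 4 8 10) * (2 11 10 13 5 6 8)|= 20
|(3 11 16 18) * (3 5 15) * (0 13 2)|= 6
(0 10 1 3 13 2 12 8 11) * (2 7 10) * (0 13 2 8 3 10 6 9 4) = (0 8 11 13 7 6 9 4)(1 10)(2 12 3) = [8, 10, 12, 2, 0, 5, 9, 6, 11, 4, 1, 13, 3, 7]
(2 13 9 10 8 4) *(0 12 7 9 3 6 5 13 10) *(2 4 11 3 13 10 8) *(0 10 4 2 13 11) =[12, 1, 8, 6, 2, 4, 5, 9, 0, 10, 13, 3, 7, 11] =(0 12 7 9 10 13 11 3 6 5 4 2 8)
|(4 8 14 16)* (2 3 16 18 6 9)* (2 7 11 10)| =12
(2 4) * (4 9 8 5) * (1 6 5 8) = (1 6 5 4 2 9) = [0, 6, 9, 3, 2, 4, 5, 7, 8, 1]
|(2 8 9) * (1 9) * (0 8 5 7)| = 7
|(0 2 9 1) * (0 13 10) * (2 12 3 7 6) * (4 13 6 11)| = |(0 12 3 7 11 4 13 10)(1 6 2 9)| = 8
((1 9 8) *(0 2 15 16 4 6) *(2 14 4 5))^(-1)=(0 6 4 14)(1 8 9)(2 5 16 15)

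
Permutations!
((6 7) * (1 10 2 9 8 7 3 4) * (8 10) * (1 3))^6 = (10)(1 7)(6 8)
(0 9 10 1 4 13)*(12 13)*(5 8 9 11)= [11, 4, 2, 3, 12, 8, 6, 7, 9, 10, 1, 5, 13, 0]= (0 11 5 8 9 10 1 4 12 13)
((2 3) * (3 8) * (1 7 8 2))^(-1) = (1 3 8 7)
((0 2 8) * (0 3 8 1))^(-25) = (0 1 2)(3 8)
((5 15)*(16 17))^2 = (17)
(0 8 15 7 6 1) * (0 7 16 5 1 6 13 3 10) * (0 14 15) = (0 8)(1 7 13 3 10 14 15 16 5) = [8, 7, 2, 10, 4, 1, 6, 13, 0, 9, 14, 11, 12, 3, 15, 16, 5]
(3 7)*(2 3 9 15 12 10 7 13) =(2 3 13)(7 9 15 12 10) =[0, 1, 3, 13, 4, 5, 6, 9, 8, 15, 7, 11, 10, 2, 14, 12]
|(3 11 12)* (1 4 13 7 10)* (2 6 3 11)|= 30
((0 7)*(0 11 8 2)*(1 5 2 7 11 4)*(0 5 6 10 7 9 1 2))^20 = ((0 11 8 9 1 6 10 7 4 2 5))^20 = (0 2 7 6 9 11 5 4 10 1 8)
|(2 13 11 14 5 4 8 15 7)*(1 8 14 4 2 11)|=10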